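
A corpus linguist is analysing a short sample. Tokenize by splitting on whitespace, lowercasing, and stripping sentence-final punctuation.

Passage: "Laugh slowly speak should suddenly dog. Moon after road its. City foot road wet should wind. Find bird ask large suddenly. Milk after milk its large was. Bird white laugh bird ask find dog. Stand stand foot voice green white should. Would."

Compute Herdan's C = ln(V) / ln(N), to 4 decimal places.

N = 42, V = 25.
ln(V) = 3.218876, ln(N) = 3.737670
C = 3.218876 / 3.737670 = 0.8612

0.8612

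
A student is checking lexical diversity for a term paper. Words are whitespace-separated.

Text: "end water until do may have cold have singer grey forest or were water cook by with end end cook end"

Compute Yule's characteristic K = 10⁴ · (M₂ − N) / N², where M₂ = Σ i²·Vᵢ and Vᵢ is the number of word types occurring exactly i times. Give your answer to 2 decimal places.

Frequencies: end:4, water:2, have:2, cook:2, until:1, do:1, may:1, cold:1, singer:1, grey:1, forest:1, or:1, were:1, by:1, with:1
N = 21. Frequency spectrum: V_1=11, V_2=3, V_4=1
M₂ = 1²·11 + 2²·3 + 4²·1 = 39
K = 10000 × (39 − 21) / 21² = 408.16

408.16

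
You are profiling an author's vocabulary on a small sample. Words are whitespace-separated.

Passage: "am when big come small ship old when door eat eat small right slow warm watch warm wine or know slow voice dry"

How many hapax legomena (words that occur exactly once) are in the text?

13

Frequencies: when:2, small:2, eat:2, slow:2, warm:2, am:1, big:1, come:1, ship:1, old:1, door:1, right:1, watch:1, wine:1, or:1, know:1, voice:1, dry:1
Hapax (freq=1): am, big, come, door, dry, know, old, or, right, ship, voice, watch, wine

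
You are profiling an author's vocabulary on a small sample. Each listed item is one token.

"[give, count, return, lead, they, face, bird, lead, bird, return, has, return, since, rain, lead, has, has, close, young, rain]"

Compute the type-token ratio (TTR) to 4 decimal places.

0.6000

N = 20 tokens, V = 12 types.
TTR = V / N = 12 / 20 = 0.6000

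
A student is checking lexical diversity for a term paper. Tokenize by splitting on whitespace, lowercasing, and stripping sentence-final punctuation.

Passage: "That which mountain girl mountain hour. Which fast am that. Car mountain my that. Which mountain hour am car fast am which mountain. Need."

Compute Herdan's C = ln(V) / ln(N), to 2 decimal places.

0.72

N = 24, V = 10.
ln(V) = 2.302585, ln(N) = 3.178054
C = 2.302585 / 3.178054 = 0.72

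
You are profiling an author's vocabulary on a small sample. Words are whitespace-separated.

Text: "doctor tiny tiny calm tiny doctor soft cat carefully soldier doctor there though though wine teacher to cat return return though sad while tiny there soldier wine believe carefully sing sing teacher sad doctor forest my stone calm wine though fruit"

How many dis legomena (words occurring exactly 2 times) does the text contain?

9

Frequencies: doctor:4, tiny:4, though:4, wine:3, calm:2, cat:2, carefully:2, soldier:2, there:2, teacher:2, return:2, sad:2, sing:2, soft:1, to:1, while:1, believe:1, forest:1, my:1, stone:1, … (1 more, each freq 1)
Words with frequency 2: calm, carefully, cat, return, sad, sing, soldier, teacher, there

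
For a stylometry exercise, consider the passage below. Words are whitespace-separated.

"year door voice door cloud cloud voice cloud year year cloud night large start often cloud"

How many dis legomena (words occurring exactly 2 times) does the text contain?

Frequencies: cloud:5, year:3, door:2, voice:2, night:1, large:1, start:1, often:1
Words with frequency 2: door, voice

2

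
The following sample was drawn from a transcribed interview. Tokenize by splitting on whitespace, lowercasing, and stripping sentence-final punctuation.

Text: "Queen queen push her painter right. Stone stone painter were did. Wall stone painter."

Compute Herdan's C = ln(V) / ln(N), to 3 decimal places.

0.833

N = 14, V = 9.
ln(V) = 2.197225, ln(N) = 2.639057
C = 2.197225 / 2.639057 = 0.833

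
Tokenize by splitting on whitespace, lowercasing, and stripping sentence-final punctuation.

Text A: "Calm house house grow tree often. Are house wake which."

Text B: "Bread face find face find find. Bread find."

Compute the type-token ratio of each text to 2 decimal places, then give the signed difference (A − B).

0.42

TTR(A) = 8/10 = 0.80
TTR(B) = 3/8 = 0.38
Difference = 0.80 − 0.38 = 0.42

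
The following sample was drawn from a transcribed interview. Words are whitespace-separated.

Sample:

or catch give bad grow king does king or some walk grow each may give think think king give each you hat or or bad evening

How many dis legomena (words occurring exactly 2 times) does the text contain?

Frequencies: or:4, give:3, king:3, bad:2, grow:2, each:2, think:2, catch:1, does:1, some:1, walk:1, may:1, you:1, hat:1, evening:1
Words with frequency 2: bad, each, grow, think

4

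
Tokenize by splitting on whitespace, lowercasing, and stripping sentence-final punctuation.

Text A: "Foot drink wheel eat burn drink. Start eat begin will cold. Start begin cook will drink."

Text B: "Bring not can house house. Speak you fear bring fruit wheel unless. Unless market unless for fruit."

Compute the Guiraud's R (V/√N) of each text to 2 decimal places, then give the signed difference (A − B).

-0.41

A: V=10, N=16, R=2.50
B: V=12, N=17, R=2.91
Difference = 2.50 − 2.91 = -0.41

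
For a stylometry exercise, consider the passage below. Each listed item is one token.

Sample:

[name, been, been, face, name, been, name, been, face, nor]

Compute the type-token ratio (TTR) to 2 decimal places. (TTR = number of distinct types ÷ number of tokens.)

N = 10 tokens, V = 4 types.
TTR = V / N = 4 / 10 = 0.40

0.40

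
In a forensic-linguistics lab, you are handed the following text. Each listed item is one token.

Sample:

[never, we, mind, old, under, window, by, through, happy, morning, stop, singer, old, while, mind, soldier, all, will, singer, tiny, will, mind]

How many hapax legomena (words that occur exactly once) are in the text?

Frequencies: mind:3, old:2, singer:2, will:2, never:1, we:1, under:1, window:1, by:1, through:1, happy:1, morning:1, stop:1, while:1, soldier:1, all:1, tiny:1
Hapax (freq=1): all, by, happy, morning, never, soldier, stop, through, tiny, under, we, while, window

13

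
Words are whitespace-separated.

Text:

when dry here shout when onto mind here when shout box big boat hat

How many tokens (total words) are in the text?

Tokens: when, dry, here, shout, when, onto, mind, here, when, shout, box, big, boat, hat
N = 14

14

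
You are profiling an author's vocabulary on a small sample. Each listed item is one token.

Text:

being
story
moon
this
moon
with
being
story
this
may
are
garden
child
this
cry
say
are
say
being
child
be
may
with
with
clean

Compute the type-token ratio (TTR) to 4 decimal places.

0.5200

N = 25 tokens, V = 13 types.
TTR = V / N = 13 / 25 = 0.5200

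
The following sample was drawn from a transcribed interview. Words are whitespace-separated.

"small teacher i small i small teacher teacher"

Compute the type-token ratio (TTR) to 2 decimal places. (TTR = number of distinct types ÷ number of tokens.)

0.38

N = 8 tokens, V = 3 types.
TTR = V / N = 3 / 8 = 0.38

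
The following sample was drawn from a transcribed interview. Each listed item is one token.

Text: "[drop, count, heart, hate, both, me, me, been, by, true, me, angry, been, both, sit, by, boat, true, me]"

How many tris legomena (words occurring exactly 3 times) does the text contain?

0

Frequencies: me:4, both:2, been:2, by:2, true:2, drop:1, count:1, heart:1, hate:1, angry:1, sit:1, boat:1
Words with frequency 3: (none)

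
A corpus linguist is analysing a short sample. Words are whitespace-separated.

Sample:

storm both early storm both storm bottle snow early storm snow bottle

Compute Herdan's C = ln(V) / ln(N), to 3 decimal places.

0.648

N = 12, V = 5.
ln(V) = 1.609438, ln(N) = 2.484907
C = 1.609438 / 2.484907 = 0.648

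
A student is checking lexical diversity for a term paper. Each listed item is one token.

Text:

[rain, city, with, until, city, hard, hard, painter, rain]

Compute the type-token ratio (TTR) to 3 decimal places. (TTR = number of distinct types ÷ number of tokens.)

N = 9 tokens, V = 6 types.
TTR = V / N = 6 / 9 = 0.667

0.667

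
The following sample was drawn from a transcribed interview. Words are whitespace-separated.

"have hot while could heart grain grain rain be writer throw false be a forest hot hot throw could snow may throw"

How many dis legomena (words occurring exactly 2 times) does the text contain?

Frequencies: hot:3, throw:3, could:2, grain:2, be:2, have:1, while:1, heart:1, rain:1, writer:1, false:1, a:1, forest:1, snow:1, may:1
Words with frequency 2: be, could, grain

3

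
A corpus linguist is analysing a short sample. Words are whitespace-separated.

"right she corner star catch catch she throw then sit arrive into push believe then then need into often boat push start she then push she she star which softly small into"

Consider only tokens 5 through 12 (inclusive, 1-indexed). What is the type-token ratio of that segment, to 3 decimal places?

0.875

Segment tokens 5–12: catch, catch, she, throw, then, sit, arrive, into
Segment N = 8, segment V = 7.
TTR = 7 / 8 = 0.875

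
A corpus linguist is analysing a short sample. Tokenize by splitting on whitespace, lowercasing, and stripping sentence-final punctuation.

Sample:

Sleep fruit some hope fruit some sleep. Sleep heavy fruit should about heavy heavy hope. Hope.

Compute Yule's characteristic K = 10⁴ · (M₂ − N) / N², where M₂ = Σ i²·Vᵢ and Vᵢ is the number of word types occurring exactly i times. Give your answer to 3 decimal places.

1015.625

Frequencies: sleep:3, fruit:3, hope:3, heavy:3, some:2, should:1, about:1
N = 16. Frequency spectrum: V_1=2, V_2=1, V_3=4
M₂ = 1²·2 + 2²·1 + 3²·4 = 42
K = 10000 × (42 − 16) / 16² = 1015.625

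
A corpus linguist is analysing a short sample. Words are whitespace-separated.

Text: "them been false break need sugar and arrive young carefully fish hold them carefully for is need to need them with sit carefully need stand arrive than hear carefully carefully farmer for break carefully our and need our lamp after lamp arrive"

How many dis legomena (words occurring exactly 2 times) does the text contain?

Frequencies: carefully:6, need:5, them:3, arrive:3, break:2, and:2, for:2, our:2, lamp:2, been:1, false:1, sugar:1, young:1, fish:1, hold:1, is:1, to:1, with:1, sit:1, stand:1, … (4 more, each freq 1)
Words with frequency 2: and, break, for, lamp, our

5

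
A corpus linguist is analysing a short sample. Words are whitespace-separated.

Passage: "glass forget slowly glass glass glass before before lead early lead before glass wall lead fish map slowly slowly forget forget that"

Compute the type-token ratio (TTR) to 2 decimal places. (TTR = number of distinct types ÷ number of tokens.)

N = 22 tokens, V = 10 types.
TTR = V / N = 10 / 22 = 0.45

0.45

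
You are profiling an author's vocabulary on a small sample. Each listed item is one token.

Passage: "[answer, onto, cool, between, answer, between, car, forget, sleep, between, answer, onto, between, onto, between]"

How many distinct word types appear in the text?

7

Distinct types: {answer, between, car, cool, forget, onto, sleep}
V = 7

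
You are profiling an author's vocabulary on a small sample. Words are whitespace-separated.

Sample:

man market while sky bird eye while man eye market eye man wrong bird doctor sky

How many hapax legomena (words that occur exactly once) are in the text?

Frequencies: man:3, eye:3, market:2, while:2, sky:2, bird:2, wrong:1, doctor:1
Hapax (freq=1): doctor, wrong

2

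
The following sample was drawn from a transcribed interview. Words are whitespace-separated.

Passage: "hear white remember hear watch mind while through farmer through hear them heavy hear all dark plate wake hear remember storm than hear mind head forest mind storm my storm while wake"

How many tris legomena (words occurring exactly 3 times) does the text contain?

Frequencies: hear:6, mind:3, storm:3, remember:2, while:2, through:2, wake:2, white:1, watch:1, farmer:1, them:1, heavy:1, all:1, dark:1, plate:1, than:1, head:1, forest:1, my:1
Words with frequency 3: mind, storm

2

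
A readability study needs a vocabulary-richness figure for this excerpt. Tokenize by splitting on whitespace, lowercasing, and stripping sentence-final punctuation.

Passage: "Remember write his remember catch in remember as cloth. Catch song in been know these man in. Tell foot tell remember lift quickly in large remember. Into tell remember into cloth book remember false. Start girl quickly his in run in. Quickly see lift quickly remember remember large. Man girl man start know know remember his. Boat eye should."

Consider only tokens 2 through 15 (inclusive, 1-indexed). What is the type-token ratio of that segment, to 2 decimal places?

0.79

Segment tokens 2–15: write, his, remember, catch, in, remember, as, cloth, catch, song, in, been, know, these
Segment N = 14, segment V = 11.
TTR = 11 / 14 = 0.79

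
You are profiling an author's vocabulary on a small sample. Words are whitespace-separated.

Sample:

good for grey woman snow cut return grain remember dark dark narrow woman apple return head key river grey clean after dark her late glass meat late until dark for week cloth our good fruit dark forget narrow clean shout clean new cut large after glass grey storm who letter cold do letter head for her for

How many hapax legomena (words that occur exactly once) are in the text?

20

Frequencies: dark:5, for:4, grey:3, clean:3, good:2, woman:2, cut:2, return:2, narrow:2, head:2, after:2, her:2, late:2, glass:2, letter:2, snow:1, grain:1, remember:1, apple:1, key:1, … (15 more, each freq 1)
Hapax (freq=1): apple, cloth, cold, do, forget, fruit, grain, key, large, meat, new, our, remember, river, shout, snow, storm, until, week, who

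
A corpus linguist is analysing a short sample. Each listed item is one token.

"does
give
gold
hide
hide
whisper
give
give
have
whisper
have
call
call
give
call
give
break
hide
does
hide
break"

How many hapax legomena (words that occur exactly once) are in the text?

Frequencies: give:5, hide:4, call:3, does:2, whisper:2, have:2, break:2, gold:1
Hapax (freq=1): gold

1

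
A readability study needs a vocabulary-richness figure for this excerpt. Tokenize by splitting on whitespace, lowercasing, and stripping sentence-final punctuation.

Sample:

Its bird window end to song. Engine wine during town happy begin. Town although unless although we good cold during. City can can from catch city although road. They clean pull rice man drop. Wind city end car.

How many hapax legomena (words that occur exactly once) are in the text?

Frequencies: although:3, city:3, end:2, during:2, town:2, can:2, its:1, bird:1, window:1, to:1, song:1, engine:1, wine:1, happy:1, begin:1, unless:1, we:1, good:1, cold:1, from:1, … (10 more, each freq 1)
Hapax (freq=1): begin, bird, car, catch, clean, cold, drop, engine, from, good, happy, its, man, pull, rice, road, song, they, to, unless, we, wind, window, wine

24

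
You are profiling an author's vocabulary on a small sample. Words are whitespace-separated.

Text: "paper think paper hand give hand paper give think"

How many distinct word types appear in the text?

Distinct types: {give, hand, paper, think}
V = 4

4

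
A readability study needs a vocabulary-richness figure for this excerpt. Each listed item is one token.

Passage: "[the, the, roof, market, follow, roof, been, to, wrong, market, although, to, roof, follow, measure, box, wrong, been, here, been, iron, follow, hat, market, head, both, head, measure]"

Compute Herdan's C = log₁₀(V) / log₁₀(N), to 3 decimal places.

0.813

N = 28, V = 15.
log₁₀(V) = 1.176091, log₁₀(N) = 1.447158
C = 1.176091 / 1.447158 = 0.813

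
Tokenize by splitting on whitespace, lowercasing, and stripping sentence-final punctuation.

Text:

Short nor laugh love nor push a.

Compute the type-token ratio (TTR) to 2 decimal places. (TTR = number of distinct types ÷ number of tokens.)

0.86

N = 7 tokens, V = 6 types.
TTR = V / N = 6 / 7 = 0.86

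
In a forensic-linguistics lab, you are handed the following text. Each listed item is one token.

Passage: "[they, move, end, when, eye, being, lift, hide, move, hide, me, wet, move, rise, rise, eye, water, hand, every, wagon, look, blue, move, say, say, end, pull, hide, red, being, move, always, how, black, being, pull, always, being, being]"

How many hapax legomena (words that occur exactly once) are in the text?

14

Frequencies: move:5, being:5, hide:3, end:2, eye:2, rise:2, say:2, pull:2, always:2, they:1, when:1, lift:1, me:1, wet:1, water:1, hand:1, every:1, wagon:1, look:1, blue:1, … (3 more, each freq 1)
Hapax (freq=1): black, blue, every, hand, how, lift, look, me, red, they, wagon, water, wet, when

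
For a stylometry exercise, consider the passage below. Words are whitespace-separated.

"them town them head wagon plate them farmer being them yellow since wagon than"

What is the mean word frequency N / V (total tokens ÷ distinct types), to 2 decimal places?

1.40

N = 14 tokens, V = 10 types.
Mean frequency = N / V = 14 / 10 = 1.40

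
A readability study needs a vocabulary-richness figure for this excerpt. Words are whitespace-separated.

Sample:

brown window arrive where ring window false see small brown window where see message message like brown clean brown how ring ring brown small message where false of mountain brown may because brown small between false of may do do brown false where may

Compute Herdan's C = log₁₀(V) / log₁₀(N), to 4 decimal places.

0.7638

N = 44, V = 18.
log₁₀(V) = 1.255273, log₁₀(N) = 1.643453
C = 1.255273 / 1.643453 = 0.7638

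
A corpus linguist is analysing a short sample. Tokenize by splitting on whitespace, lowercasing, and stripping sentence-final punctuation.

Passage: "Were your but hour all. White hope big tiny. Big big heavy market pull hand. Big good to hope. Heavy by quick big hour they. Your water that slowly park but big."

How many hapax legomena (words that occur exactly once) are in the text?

16

Frequencies: big:6, your:2, but:2, hour:2, hope:2, heavy:2, were:1, all:1, white:1, tiny:1, market:1, pull:1, hand:1, good:1, to:1, by:1, quick:1, they:1, water:1, that:1, … (2 more, each freq 1)
Hapax (freq=1): all, by, good, hand, market, park, pull, quick, slowly, that, they, tiny, to, water, were, white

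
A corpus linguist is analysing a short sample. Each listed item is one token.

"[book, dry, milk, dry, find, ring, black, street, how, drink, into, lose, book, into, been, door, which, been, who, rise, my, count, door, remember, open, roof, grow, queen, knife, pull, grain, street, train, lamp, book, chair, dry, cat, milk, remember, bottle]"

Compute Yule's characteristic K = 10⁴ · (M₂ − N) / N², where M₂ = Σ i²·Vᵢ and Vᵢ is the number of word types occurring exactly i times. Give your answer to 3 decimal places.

Frequencies: book:3, dry:3, milk:2, street:2, into:2, been:2, door:2, remember:2, find:1, ring:1, black:1, how:1, drink:1, lose:1, which:1, who:1, rise:1, my:1, count:1, open:1, … (11 more, each freq 1)
N = 41. Frequency spectrum: V_1=23, V_2=6, V_3=2
M₂ = 1²·23 + 2²·6 + 3²·2 = 65
K = 10000 × (65 − 41) / 41² = 142.772

142.772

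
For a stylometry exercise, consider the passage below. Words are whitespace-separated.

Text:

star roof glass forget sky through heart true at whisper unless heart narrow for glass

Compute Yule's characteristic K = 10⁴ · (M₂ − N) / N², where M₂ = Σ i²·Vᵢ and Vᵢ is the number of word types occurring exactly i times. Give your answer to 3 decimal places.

177.778

Frequencies: glass:2, heart:2, star:1, roof:1, forget:1, sky:1, through:1, true:1, at:1, whisper:1, unless:1, narrow:1, for:1
N = 15. Frequency spectrum: V_1=11, V_2=2
M₂ = 1²·11 + 2²·2 = 19
K = 10000 × (19 − 15) / 15² = 177.778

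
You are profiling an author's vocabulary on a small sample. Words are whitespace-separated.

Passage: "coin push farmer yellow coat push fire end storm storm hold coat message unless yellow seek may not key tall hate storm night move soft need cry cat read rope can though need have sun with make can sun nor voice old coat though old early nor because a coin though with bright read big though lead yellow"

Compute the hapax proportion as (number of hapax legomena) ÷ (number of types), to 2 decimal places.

0.68

Frequencies: though:4, yellow:3, coat:3, storm:3, coin:2, push:2, need:2, read:2, can:2, sun:2, with:2, nor:2, old:2, farmer:1, fire:1, end:1, hold:1, message:1, unless:1, seek:1, … (20 more, each freq 1)
Hapax count = 27; type count = 40.
Ratio = 27 / 40 = 0.68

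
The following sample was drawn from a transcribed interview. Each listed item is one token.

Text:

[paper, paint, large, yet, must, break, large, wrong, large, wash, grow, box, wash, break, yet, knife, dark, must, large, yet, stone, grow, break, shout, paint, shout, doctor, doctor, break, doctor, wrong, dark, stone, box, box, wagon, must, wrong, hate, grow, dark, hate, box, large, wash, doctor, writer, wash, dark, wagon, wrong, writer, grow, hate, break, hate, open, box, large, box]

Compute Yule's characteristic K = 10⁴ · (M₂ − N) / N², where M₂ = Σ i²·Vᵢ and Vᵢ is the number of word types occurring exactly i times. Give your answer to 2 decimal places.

483.33

Frequencies: large:6, box:6, break:5, wrong:4, wash:4, grow:4, dark:4, doctor:4, hate:4, yet:3, must:3, paint:2, stone:2, shout:2, wagon:2, writer:2, paper:1, knife:1, open:1
N = 60. Frequency spectrum: V_1=3, V_2=5, V_3=2, V_4=6, V_5=1, V_6=2
M₂ = 1²·3 + 2²·5 + 3²·2 + 4²·6 + 5²·1 + 6²·2 = 234
K = 10000 × (234 − 60) / 60² = 483.33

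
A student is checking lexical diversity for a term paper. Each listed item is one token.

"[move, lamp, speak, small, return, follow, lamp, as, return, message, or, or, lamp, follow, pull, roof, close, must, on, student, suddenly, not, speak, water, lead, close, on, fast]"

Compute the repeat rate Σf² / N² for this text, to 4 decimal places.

Frequencies: lamp:3, speak:2, return:2, follow:2, or:2, close:2, on:2, move:1, small:1, as:1, message:1, pull:1, roof:1, must:1, student:1, suddenly:1, not:1, water:1, lead:1, fast:1
Σf² = 46; N² = 784
Repeat rate = 46 / 784 = 0.0587

0.0587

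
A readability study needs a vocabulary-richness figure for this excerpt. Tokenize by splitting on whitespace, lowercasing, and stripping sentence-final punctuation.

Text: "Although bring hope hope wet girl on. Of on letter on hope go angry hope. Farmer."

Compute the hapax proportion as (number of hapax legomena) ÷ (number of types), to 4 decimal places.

Frequencies: hope:4, on:3, although:1, bring:1, wet:1, girl:1, of:1, letter:1, go:1, angry:1, farmer:1
Hapax count = 9; type count = 11.
Ratio = 9 / 11 = 0.8182

0.8182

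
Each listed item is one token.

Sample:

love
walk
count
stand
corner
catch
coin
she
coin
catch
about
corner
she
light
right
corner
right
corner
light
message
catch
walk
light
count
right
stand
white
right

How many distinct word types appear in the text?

13

Distinct types: {about, catch, coin, corner, count, light, love, message, right, she, stand, walk, white}
V = 13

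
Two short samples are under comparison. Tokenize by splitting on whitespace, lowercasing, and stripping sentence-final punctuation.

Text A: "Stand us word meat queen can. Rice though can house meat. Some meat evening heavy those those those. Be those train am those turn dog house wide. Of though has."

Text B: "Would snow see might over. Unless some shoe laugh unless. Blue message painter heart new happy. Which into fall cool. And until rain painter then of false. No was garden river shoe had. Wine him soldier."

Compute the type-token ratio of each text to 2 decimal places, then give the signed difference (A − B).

-0.22

TTR(A) = 21/30 = 0.70
TTR(B) = 33/36 = 0.92
Difference = 0.70 − 0.92 = -0.22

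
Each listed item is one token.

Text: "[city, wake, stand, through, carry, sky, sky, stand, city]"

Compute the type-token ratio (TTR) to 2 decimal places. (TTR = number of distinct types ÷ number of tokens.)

N = 9 tokens, V = 6 types.
TTR = V / N = 6 / 9 = 0.67

0.67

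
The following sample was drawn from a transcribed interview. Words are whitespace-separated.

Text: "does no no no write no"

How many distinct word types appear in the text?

Distinct types: {does, no, write}
V = 3

3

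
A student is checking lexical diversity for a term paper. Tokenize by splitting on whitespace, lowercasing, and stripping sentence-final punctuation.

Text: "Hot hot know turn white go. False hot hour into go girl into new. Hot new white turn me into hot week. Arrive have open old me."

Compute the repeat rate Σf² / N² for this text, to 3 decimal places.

0.086

Frequencies: hot:5, into:3, turn:2, white:2, go:2, new:2, me:2, know:1, false:1, hour:1, girl:1, week:1, arrive:1, have:1, open:1, old:1
Σf² = 63; N² = 729
Repeat rate = 63 / 729 = 0.086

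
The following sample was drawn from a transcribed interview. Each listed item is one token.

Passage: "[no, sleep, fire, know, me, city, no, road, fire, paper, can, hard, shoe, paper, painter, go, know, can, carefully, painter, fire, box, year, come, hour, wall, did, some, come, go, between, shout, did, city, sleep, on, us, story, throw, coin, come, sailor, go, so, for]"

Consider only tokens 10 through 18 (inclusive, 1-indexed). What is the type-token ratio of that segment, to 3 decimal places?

0.778

Segment tokens 10–18: paper, can, hard, shoe, paper, painter, go, know, can
Segment N = 9, segment V = 7.
TTR = 7 / 9 = 0.778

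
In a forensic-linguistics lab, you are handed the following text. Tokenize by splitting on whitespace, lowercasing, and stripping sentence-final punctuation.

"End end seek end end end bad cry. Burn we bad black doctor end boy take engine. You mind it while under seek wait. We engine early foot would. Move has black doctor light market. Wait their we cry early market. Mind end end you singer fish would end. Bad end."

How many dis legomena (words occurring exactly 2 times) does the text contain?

11

Frequencies: end:10, bad:3, we:3, seek:2, cry:2, black:2, doctor:2, engine:2, you:2, mind:2, wait:2, early:2, would:2, market:2, burn:1, boy:1, take:1, it:1, while:1, under:1, … (7 more, each freq 1)
Words with frequency 2: black, cry, doctor, early, engine, market, mind, seek, wait, would, you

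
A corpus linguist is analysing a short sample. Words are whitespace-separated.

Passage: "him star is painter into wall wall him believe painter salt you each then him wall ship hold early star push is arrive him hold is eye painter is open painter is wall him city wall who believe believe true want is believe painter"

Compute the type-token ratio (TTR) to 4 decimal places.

N = 44 tokens, V = 22 types.
TTR = V / N = 22 / 44 = 0.5000

0.5000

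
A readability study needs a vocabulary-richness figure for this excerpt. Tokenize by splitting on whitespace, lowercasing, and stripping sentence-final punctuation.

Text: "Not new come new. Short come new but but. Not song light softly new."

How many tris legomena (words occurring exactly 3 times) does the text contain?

0

Frequencies: new:4, not:2, come:2, but:2, short:1, song:1, light:1, softly:1
Words with frequency 3: (none)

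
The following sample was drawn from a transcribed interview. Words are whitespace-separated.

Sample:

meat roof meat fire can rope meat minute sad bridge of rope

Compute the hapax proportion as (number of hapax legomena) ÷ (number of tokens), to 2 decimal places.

0.58

Frequencies: meat:3, rope:2, roof:1, fire:1, can:1, minute:1, sad:1, bridge:1, of:1
Hapax count = 7; token count = 12.
Ratio = 7 / 12 = 0.58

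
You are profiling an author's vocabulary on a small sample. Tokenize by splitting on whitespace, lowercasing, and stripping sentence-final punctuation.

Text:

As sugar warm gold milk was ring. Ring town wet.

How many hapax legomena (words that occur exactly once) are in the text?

8

Frequencies: ring:2, as:1, sugar:1, warm:1, gold:1, milk:1, was:1, town:1, wet:1
Hapax (freq=1): as, gold, milk, sugar, town, warm, was, wet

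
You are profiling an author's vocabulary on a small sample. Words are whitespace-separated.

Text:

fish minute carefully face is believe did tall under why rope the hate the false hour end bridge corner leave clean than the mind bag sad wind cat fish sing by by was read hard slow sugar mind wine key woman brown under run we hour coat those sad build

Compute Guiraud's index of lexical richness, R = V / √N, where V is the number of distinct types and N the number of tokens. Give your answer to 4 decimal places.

N = 50, V = 42.
√N = 7.071068
R = 42 / 7.071068 = 5.9397

5.9397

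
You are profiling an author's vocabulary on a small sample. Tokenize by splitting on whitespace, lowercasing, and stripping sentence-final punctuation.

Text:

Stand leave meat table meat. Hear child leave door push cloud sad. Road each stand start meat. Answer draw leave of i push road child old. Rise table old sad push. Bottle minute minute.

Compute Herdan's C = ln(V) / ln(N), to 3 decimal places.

N = 34, V = 21.
ln(V) = 3.044522, ln(N) = 3.526361
C = 3.044522 / 3.526361 = 0.863

0.863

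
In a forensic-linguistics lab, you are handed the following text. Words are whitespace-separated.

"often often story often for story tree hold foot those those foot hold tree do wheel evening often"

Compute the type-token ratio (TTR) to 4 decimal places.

0.5556

N = 18 tokens, V = 10 types.
TTR = V / N = 10 / 18 = 0.5556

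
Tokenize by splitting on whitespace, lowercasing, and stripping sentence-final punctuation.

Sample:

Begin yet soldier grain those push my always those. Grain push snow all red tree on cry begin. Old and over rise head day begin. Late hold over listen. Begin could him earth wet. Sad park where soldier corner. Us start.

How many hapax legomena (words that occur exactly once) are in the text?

27

Frequencies: begin:4, soldier:2, grain:2, those:2, push:2, over:2, yet:1, my:1, always:1, snow:1, all:1, red:1, tree:1, on:1, cry:1, old:1, and:1, rise:1, head:1, day:1, … (13 more, each freq 1)
Hapax (freq=1): all, always, and, corner, could, cry, day, earth, head, him, hold, late, listen, my, old, on, park, red, rise, sad, snow, start, tree, us, wet, where, yet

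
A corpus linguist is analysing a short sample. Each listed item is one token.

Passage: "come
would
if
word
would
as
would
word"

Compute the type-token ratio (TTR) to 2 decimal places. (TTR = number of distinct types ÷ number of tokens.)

0.63

N = 8 tokens, V = 5 types.
TTR = V / N = 5 / 8 = 0.63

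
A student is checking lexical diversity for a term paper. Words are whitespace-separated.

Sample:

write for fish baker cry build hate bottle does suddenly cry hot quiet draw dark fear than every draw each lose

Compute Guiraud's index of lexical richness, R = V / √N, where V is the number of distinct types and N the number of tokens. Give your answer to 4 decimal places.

N = 21, V = 19.
√N = 4.582576
R = 19 / 4.582576 = 4.1461

4.1461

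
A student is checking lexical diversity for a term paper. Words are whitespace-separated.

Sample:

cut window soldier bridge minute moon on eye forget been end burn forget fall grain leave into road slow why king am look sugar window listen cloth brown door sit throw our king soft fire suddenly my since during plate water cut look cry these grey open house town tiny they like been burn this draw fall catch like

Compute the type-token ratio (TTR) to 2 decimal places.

N = 59 tokens, V = 50 types.
TTR = V / N = 50 / 59 = 0.85

0.85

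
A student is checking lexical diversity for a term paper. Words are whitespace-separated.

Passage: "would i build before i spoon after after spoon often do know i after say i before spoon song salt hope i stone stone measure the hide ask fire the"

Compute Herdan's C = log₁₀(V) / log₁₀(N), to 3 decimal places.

0.866

N = 30, V = 19.
log₁₀(V) = 1.278754, log₁₀(N) = 1.477121
C = 1.278754 / 1.477121 = 0.866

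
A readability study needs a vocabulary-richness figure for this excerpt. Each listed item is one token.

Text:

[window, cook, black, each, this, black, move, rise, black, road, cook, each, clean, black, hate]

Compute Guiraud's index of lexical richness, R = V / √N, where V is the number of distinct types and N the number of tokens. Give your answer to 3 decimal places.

N = 15, V = 10.
√N = 3.872983
R = 10 / 3.872983 = 2.582

2.582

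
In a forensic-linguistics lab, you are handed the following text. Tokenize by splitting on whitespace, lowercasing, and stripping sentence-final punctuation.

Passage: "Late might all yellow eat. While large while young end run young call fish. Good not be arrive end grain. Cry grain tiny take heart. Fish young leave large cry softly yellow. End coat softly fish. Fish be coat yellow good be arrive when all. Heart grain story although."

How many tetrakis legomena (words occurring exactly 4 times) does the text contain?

Frequencies: fish:4, yellow:3, young:3, end:3, be:3, grain:3, all:2, while:2, large:2, good:2, arrive:2, cry:2, heart:2, softly:2, coat:2, late:1, might:1, eat:1, run:1, call:1, … (7 more, each freq 1)
Words with frequency 4: fish

1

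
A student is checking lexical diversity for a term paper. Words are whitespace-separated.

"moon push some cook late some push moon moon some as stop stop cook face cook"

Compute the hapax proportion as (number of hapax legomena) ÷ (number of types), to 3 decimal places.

0.375

Frequencies: moon:3, some:3, cook:3, push:2, stop:2, late:1, as:1, face:1
Hapax count = 3; type count = 8.
Ratio = 3 / 8 = 0.375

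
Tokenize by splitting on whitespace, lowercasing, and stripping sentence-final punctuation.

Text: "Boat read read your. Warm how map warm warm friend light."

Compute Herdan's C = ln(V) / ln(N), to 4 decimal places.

N = 11, V = 8.
ln(V) = 2.079442, ln(N) = 2.397895
C = 2.079442 / 2.397895 = 0.8672

0.8672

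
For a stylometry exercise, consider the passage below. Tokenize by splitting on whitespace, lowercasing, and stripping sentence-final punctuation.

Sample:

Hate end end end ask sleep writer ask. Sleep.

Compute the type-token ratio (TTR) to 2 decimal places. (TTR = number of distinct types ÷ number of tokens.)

N = 9 tokens, V = 5 types.
TTR = V / N = 5 / 9 = 0.56

0.56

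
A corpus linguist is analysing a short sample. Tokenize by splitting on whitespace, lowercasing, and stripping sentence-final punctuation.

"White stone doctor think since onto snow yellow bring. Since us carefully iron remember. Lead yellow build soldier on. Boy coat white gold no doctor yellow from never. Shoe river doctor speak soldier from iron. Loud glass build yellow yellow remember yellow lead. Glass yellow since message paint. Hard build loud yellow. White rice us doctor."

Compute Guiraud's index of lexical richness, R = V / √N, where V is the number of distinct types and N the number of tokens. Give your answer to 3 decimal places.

N = 56, V = 32.
√N = 7.483315
R = 32 / 7.483315 = 4.276

4.276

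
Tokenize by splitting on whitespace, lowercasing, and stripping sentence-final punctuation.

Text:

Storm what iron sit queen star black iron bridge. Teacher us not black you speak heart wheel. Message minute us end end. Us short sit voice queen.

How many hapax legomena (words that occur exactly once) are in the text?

14

Frequencies: us:3, iron:2, sit:2, queen:2, black:2, end:2, storm:1, what:1, star:1, bridge:1, teacher:1, not:1, you:1, speak:1, heart:1, wheel:1, message:1, minute:1, short:1, voice:1
Hapax (freq=1): bridge, heart, message, minute, not, short, speak, star, storm, teacher, voice, what, wheel, you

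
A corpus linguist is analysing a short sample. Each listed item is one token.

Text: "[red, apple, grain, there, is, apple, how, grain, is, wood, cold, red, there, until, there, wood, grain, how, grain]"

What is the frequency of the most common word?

4

Frequencies: grain:4, there:3, red:2, apple:2, is:2, how:2, wood:2, cold:1, until:1
Most common: 'grain' with frequency 4.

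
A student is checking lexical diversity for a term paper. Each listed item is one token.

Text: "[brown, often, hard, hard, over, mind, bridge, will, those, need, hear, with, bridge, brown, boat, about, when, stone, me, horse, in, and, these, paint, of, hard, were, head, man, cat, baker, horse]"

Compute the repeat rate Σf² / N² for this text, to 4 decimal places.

Frequencies: hard:3, brown:2, bridge:2, horse:2, often:1, over:1, mind:1, will:1, those:1, need:1, hear:1, with:1, boat:1, about:1, when:1, stone:1, me:1, in:1, and:1, these:1, … (7 more, each freq 1)
Σf² = 44; N² = 1024
Repeat rate = 44 / 1024 = 0.0430

0.0430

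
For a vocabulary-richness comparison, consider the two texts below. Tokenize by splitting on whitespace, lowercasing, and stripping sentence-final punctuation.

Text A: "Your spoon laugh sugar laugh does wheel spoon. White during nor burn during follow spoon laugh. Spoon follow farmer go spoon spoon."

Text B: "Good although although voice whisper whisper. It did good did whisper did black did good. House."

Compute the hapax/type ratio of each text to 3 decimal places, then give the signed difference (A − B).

0.192

A: hapax=9, V=13, ratio=0.692
B: hapax=4, V=8, ratio=0.500
Difference = 0.692 − 0.500 = 0.192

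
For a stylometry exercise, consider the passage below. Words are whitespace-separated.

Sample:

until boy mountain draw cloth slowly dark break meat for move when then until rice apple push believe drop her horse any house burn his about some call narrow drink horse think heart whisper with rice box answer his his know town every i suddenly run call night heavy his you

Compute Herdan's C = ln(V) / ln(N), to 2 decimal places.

0.96

N = 51, V = 44.
ln(V) = 3.784190, ln(N) = 3.931826
C = 3.784190 / 3.931826 = 0.96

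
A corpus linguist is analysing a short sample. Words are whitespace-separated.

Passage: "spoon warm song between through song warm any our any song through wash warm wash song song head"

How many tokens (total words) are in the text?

18

Tokens: spoon, warm, song, between, through, song, warm, any, our, any, song, through, wash, warm, wash, song, song, head
N = 18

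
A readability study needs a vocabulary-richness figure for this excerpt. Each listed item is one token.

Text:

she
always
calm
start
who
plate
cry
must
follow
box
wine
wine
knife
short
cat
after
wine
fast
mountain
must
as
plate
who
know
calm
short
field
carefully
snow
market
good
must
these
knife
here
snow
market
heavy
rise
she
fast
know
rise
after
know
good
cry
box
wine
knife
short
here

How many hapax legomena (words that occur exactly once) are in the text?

Frequencies: wine:4, must:3, knife:3, short:3, know:3, she:2, calm:2, who:2, plate:2, cry:2, box:2, after:2, fast:2, snow:2, market:2, good:2, here:2, rise:2, always:1, start:1, … (8 more, each freq 1)
Hapax (freq=1): always, as, carefully, cat, field, follow, heavy, mountain, start, these

10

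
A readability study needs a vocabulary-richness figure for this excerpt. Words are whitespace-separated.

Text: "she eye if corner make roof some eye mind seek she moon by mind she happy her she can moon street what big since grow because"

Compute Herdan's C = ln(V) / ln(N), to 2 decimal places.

0.92

N = 26, V = 20.
ln(V) = 2.995732, ln(N) = 3.258097
C = 2.995732 / 3.258097 = 0.92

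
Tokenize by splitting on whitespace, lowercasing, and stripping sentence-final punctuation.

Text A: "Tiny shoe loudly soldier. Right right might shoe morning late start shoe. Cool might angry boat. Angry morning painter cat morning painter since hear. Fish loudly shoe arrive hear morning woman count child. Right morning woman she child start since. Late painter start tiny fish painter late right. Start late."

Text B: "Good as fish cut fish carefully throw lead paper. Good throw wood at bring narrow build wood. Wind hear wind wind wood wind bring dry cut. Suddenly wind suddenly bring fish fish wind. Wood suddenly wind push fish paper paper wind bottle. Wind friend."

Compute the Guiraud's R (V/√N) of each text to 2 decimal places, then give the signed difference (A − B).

A: V=22, N=50, R=3.11
B: V=20, N=44, R=3.02
Difference = 3.11 − 3.02 = 0.09

0.09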